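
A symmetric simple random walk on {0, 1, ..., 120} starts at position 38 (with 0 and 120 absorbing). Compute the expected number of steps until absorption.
E[τ | X_0 = 38] = 3116

Let v_k = E[τ | X_0 = k]. Boundary: v_0 = v_120 = 0. Recurrence: v_k = 1 + (v_{k-1} + v_{k+1})/2 for 1 ≤ k ≤ 119. The particular solution to v_k − (v_{k-1} + v_{k+1})/2 = 1 is v_k = −k^2. Adding homogeneous solution A + B k and matching boundaries gives v_k = k (120 − k). Substituting k = 38: v_38 = 38 · 82 = 3116.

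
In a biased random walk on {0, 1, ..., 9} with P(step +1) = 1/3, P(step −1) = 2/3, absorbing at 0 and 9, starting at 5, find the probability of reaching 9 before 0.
P(hit 9 before 0) = (1 − (2)^5) / (1 − (2)^9) = 31/511

Let u_k denote P(reach 9 before 0 | start at k). Boundary: u_0 = 0, u_9 = 1. Recurrence: u_k = 1/3·u_{k+1} + 2/3·u_{k-1} for 1 ≤ k ≤ 8. Try u_k = A + B·r^k with r = q/p = (2/3)/(1/3) = 2. Substitution satisfies the recurrence; boundary conditions give:
  u_k = (1 − r^k) / (1 − r^N) = (1 − (2)^5) / (1 − (2)^9) = 31/511.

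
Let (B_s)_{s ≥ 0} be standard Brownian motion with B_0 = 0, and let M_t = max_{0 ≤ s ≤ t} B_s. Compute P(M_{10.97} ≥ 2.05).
P(M_{10.97} ≥ 2.05) = 2·P(B_{10.97} ≥ 2.05) = 2(1 − Φ(2.05/√10.97)) ≈ 0.5360

By the reflection principle for Brownian motion, P(M_t ≥ a) = 2 · P(B_t ≥ a) for a ≥ 0. Since B_t ~ N(0, t), P(B_t ≥ 2.05) = 1 − Φ(2.05/√t) = 1 − Φ(2.05/√10.97) = 1 − Φ(0.6189). So
  P(M_{10.97} ≥ 2.05) = 2(1 − Φ(0.6189)) ≈ 0.5360.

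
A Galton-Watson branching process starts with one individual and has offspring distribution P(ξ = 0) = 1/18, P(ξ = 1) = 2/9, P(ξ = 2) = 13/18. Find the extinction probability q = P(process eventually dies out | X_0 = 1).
q = 1/13

The pgf is f(s) = 1/18 + 2/9·s + 13/18·s². The extinction probability q is the smallest fixed point of f in [0, 1]. Setting s = f(s):
  13/18·s² + (2/9 − 1)·s + 1/18 = 0
  13/18·s² − (1/18 + 13/18)·s + 1/18 = 0
which factors as (s − 1)·(13/18·s − 1/18) = 0, giving roots s = 1 and s = (1/18)/(13/18) = 1/13.
Mean offspring μ = 2/9 + 2·13/18 = 5/3 > 1 (supercritical), so q < 1. The extinction probability is the smaller root: q = (1/18)/(13/18) = 1/13.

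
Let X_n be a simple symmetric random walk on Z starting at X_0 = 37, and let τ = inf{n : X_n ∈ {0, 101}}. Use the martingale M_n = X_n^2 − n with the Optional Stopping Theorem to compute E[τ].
E[τ] = 2368

M_n = X_n^2 − n is a martingale (since E[X_{n+1}^2 | F_n] = X_n^2 + 1). By OST (τ has finite mean in a bounded region), E[M_τ] = E[M_0] = X_0^2 − 0 = 37^2 = 1369. Also E[M_τ] = E[X_τ^2] − E[τ]. The walk exits at 0 or 101, with P(hit 101 first) = 37/101, so E[X_τ^2] = 101^2 · 37/101 + 0 = 3737. Thus E[τ] = E[X_τ^2] − E[M_τ] = 3737 − 1369 = 2368 = 37(101 − 37) = 2368.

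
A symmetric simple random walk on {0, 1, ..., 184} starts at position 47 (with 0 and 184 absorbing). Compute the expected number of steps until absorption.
E[τ | X_0 = 47] = 6439

Let v_k = E[τ | X_0 = k]. Boundary: v_0 = v_184 = 0. Recurrence: v_k = 1 + (v_{k-1} + v_{k+1})/2 for 1 ≤ k ≤ 183. The particular solution to v_k − (v_{k-1} + v_{k+1})/2 = 1 is v_k = −k^2. Adding homogeneous solution A + B k and matching boundaries gives v_k = k (184 − k). Substituting k = 47: v_47 = 47 · 137 = 6439.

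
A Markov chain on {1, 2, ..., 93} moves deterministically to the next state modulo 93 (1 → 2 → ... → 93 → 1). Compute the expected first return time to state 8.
E[T_8 | X_0 = 8] = 93

The chain cycles deterministically, so starting at state 8 it returns in exactly 93 steps. Equivalently, the stationary distribution is uniform π_j = 1/93 for every state j, so by Kac's formula E[T_8] = 1/π_8 = 93.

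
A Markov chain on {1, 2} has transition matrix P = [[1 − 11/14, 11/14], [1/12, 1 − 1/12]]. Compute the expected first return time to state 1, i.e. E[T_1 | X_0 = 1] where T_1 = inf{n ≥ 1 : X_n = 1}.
E[T_1 | X_0 = 1] = 1/π_1 = 73/7

For an irreducible recurrent Markov chain with stationary distribution π, E[T_i | X_0 = i] = 1/π_i (Kac's formula). Here π_1 = (1/12)/(11/14 + 1/12) = (1/12)/(73/84) = 7/73, so E[T_1 | X_0 = 1] = 1/π_1 = (11/14 + 1/12)/(1/12) = (73/84)/(1/12) = 73/7.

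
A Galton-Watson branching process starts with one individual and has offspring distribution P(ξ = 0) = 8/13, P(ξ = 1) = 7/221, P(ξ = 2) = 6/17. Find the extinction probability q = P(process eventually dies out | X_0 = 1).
q = 1

Mean offspring μ = 0·8/13 + 1·7/221 + 2·6/17 = 163/221 ≤ 1. For μ ≤ 1 with offspring not concentrated at 1, the Galton-Watson process goes extinct almost surely, so q = 1.
(Algebraic check: The pgf is f(s) = 8/13 + 7/221·s + 6/17·s². The extinction probability q is the smallest fixed point of f in [0, 1]. Setting s = f(s):
  6/17·s² + (7/221 − 1)·s + 8/13 = 0
  6/17·s² − (8/13 + 6/17)·s + 8/13 = 0
which factors as (s − 1)·(6/17·s − 8/13) = 0, giving roots s = 1 and s = (8/13)/(6/17) = 68/39. Since 68/39 ≥ 1, the smallest root in [0, 1] is s = 1.)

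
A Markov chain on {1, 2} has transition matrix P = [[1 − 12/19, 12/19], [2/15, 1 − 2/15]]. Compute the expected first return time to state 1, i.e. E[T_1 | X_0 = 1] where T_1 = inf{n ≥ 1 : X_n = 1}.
E[T_1 | X_0 = 1] = 1/π_1 = 109/19

For an irreducible recurrent Markov chain with stationary distribution π, E[T_i | X_0 = i] = 1/π_i (Kac's formula). Here π_1 = (2/15)/(12/19 + 2/15) = (2/15)/(218/285) = 19/109, so E[T_1 | X_0 = 1] = 1/π_1 = (12/19 + 2/15)/(2/15) = (218/285)/(2/15) = 109/19.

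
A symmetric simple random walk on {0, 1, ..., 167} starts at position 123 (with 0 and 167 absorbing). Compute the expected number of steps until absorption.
E[τ | X_0 = 123] = 5412

Let v_k = E[τ | X_0 = k]. Boundary: v_0 = v_167 = 0. Recurrence: v_k = 1 + (v_{k-1} + v_{k+1})/2 for 1 ≤ k ≤ 166. The particular solution to v_k − (v_{k-1} + v_{k+1})/2 = 1 is v_k = −k^2. Adding homogeneous solution A + B k and matching boundaries gives v_k = k (167 − k). Substituting k = 123: v_123 = 123 · 44 = 5412.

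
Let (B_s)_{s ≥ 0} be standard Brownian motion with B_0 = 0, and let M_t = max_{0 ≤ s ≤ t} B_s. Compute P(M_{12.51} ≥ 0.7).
P(M_{12.51} ≥ 0.7) = 2·P(B_{12.51} ≥ 0.7) = 2(1 − Φ(0.7/√12.51)) ≈ 0.8431

By the reflection principle for Brownian motion, P(M_t ≥ a) = 2 · P(B_t ≥ a) for a ≥ 0. Since B_t ~ N(0, t), P(B_t ≥ 0.7) = 1 − Φ(0.7/√t) = 1 − Φ(0.7/√12.51) = 1 − Φ(0.1979). So
  P(M_{12.51} ≥ 0.7) = 2(1 − Φ(0.1979)) ≈ 0.8431.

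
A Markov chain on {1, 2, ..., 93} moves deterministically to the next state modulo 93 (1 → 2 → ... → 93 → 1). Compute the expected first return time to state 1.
E[T_1 | X_0 = 1] = 93

The chain cycles deterministically, so starting at state 1 it returns in exactly 93 steps. Equivalently, the stationary distribution is uniform π_j = 1/93 for every state j, so by Kac's formula E[T_1] = 1/π_1 = 93.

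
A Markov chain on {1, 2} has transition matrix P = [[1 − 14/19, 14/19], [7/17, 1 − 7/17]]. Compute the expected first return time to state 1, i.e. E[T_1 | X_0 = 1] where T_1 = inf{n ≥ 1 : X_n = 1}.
E[T_1 | X_0 = 1] = 1/π_1 = 53/19

For an irreducible recurrent Markov chain with stationary distribution π, E[T_i | X_0 = i] = 1/π_i (Kac's formula). Here π_1 = (7/17)/(14/19 + 7/17) = (7/17)/(371/323) = 19/53, so E[T_1 | X_0 = 1] = 1/π_1 = (14/19 + 7/17)/(7/17) = (371/323)/(7/17) = 53/19.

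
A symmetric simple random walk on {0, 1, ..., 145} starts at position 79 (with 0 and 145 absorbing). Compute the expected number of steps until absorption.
E[τ | X_0 = 79] = 5214

Let v_k = E[τ | X_0 = k]. Boundary: v_0 = v_145 = 0. Recurrence: v_k = 1 + (v_{k-1} + v_{k+1})/2 for 1 ≤ k ≤ 144. The particular solution to v_k − (v_{k-1} + v_{k+1})/2 = 1 is v_k = −k^2. Adding homogeneous solution A + B k and matching boundaries gives v_k = k (145 − k). Substituting k = 79: v_79 = 79 · 66 = 5214.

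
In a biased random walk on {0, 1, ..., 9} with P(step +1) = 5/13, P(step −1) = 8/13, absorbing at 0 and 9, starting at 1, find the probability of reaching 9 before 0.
P(hit 9 before 0) = (1 − (8/5)^1) / (1 − (8/5)^9) = 390625/44088201

Let u_k denote P(reach 9 before 0 | start at k). Boundary: u_0 = 0, u_9 = 1. Recurrence: u_k = 5/13·u_{k+1} + 8/13·u_{k-1} for 1 ≤ k ≤ 8. Try u_k = A + B·r^k with r = q/p = (8/13)/(5/13) = 8/5. Substitution satisfies the recurrence; boundary conditions give:
  u_k = (1 − r^k) / (1 − r^N) = (1 − (8/5)^1) / (1 − (8/5)^9) = 390625/44088201.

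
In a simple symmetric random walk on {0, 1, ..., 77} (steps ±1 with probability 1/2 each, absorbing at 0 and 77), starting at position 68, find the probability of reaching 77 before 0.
P(hit 77 before 0) = 68/77

Let u_k = P(hit 77 before 0 | start at k). Then u_0 = 0, u_77 = 1, and u_k = u_{k-1}/2 + u_{k+1}/2 for 1 ≤ k ≤ 76. This harmonic recurrence is solved by u_k = k/77, giving u_68 = 68/77.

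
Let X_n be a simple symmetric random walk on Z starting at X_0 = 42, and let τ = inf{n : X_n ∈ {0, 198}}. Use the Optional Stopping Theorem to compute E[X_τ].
E[X_τ] = 42

X_n is a martingale and τ is a bounded-mean stopping time (indeed τ is finite a.s. with bounded expectation since the walk is in a bounded region). By the OST, E[X_τ] = E[X_0] = 42. Equivalently: E[X_τ] = 198 · P(hit 198 first) + 0 · P(hit 0 first) = 198 · (42/198) = 42.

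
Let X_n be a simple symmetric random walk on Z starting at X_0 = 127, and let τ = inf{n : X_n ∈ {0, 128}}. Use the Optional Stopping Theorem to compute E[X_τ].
E[X_τ] = 127

X_n is a martingale and τ is a bounded-mean stopping time (indeed τ is finite a.s. with bounded expectation since the walk is in a bounded region). By the OST, E[X_τ] = E[X_0] = 127. Equivalently: E[X_τ] = 128 · P(hit 128 first) + 0 · P(hit 0 first) = 128 · (127/128) = 127.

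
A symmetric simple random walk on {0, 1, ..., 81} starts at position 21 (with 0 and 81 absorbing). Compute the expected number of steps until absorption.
E[τ | X_0 = 21] = 1260

Let v_k = E[τ | X_0 = k]. Boundary: v_0 = v_81 = 0. Recurrence: v_k = 1 + (v_{k-1} + v_{k+1})/2 for 1 ≤ k ≤ 80. The particular solution to v_k − (v_{k-1} + v_{k+1})/2 = 1 is v_k = −k^2. Adding homogeneous solution A + B k and matching boundaries gives v_k = k (81 − k). Substituting k = 21: v_21 = 21 · 60 = 1260.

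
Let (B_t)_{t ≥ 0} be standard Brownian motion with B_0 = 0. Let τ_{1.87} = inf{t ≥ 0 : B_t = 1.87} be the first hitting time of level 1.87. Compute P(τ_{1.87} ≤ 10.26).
P(τ_{1.87} ≤ 10.26) = 2(1 − Φ(1.87/√10.26)) = 2(1 − Φ(0.5838)) ≈ 0.5594

By the reflection principle for standard BM, P(τ_b ≤ t) = 2 · P(B_t ≥ b). Since B_t ~ N(0, t), P(B_t ≥ 1.87) = 1 − Φ(1.87/√t) = 1 − Φ(1.87/√10.26) = 1 − Φ(0.5838) ≈ 0.27968. Doubling: P(τ_{1.87} ≤ 10.26) ≈ 2 · 0.27968 = 0.55936 ≈ 0.5594.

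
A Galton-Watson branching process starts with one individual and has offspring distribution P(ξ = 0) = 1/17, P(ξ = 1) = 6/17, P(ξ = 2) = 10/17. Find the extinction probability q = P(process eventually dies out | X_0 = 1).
q = 1/10

The pgf is f(s) = 1/17 + 6/17·s + 10/17·s². The extinction probability q is the smallest fixed point of f in [0, 1]. Setting s = f(s):
  10/17·s² + (6/17 − 1)·s + 1/17 = 0
  10/17·s² − (1/17 + 10/17)·s + 1/17 = 0
which factors as (s − 1)·(10/17·s − 1/17) = 0, giving roots s = 1 and s = (1/17)/(10/17) = 1/10.
Mean offspring μ = 6/17 + 2·10/17 = 26/17 > 1 (supercritical), so q < 1. The extinction probability is the smaller root: q = (1/17)/(10/17) = 1/10.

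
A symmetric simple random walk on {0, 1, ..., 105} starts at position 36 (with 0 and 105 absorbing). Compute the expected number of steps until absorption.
E[τ | X_0 = 36] = 2484

Let v_k = E[τ | X_0 = k]. Boundary: v_0 = v_105 = 0. Recurrence: v_k = 1 + (v_{k-1} + v_{k+1})/2 for 1 ≤ k ≤ 104. The particular solution to v_k − (v_{k-1} + v_{k+1})/2 = 1 is v_k = −k^2. Adding homogeneous solution A + B k and matching boundaries gives v_k = k (105 − k). Substituting k = 36: v_36 = 36 · 69 = 2484.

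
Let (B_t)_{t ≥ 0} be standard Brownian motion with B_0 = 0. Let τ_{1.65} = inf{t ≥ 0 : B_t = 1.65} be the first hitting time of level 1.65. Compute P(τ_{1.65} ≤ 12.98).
P(τ_{1.65} ≤ 12.98) = 2(1 − Φ(1.65/√12.98)) = 2(1 − Φ(0.4580)) ≈ 0.6470

By the reflection principle for standard BM, P(τ_b ≤ t) = 2 · P(B_t ≥ b). Since B_t ~ N(0, t), P(B_t ≥ 1.65) = 1 − Φ(1.65/√t) = 1 − Φ(1.65/√12.98) = 1 − Φ(0.4580) ≈ 0.32348. Doubling: P(τ_{1.65} ≤ 12.98) ≈ 2 · 0.32348 = 0.64696 ≈ 0.6470.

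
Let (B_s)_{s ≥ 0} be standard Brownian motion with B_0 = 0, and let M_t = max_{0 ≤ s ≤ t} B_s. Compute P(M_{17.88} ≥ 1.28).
P(M_{17.88} ≥ 1.28) = 2·P(B_{17.88} ≥ 1.28) = 2(1 − Φ(1.28/√17.88)) ≈ 0.7621

By the reflection principle for Brownian motion, P(M_t ≥ a) = 2 · P(B_t ≥ a) for a ≥ 0. Since B_t ~ N(0, t), P(B_t ≥ 1.28) = 1 − Φ(1.28/√t) = 1 − Φ(1.28/√17.88) = 1 − Φ(0.3027). So
  P(M_{17.88} ≥ 1.28) = 2(1 − Φ(0.3027)) ≈ 0.7621.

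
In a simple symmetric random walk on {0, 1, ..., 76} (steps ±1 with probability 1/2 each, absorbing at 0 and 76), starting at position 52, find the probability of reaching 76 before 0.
P(hit 76 before 0) = 52/76 = 13/19

Let u_k = P(hit 76 before 0 | start at k). Then u_0 = 0, u_76 = 1, and u_k = u_{k-1}/2 + u_{k+1}/2 for 1 ≤ k ≤ 75. This harmonic recurrence is solved by u_k = k/76, giving u_52 = 52/76 = 13/19.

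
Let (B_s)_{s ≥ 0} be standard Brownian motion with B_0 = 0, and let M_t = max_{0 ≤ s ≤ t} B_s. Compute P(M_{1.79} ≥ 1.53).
P(M_{1.79} ≥ 1.53) = 2·P(B_{1.79} ≥ 1.53) = 2(1 − Φ(1.53/√1.79)) ≈ 0.2528

By the reflection principle for Brownian motion, P(M_t ≥ a) = 2 · P(B_t ≥ a) for a ≥ 0. Since B_t ~ N(0, t), P(B_t ≥ 1.53) = 1 − Φ(1.53/√t) = 1 − Φ(1.53/√1.79) = 1 − Φ(1.1436). So
  P(M_{1.79} ≥ 1.53) = 2(1 − Φ(1.1436)) ≈ 0.2528.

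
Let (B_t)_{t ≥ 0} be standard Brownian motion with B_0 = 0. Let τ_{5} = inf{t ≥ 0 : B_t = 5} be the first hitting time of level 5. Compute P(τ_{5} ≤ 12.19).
P(τ_{5} ≤ 12.19) = 2(1 − Φ(5/√12.19)) = 2(1 − Φ(1.4321)) ≈ 0.1521

By the reflection principle for standard BM, P(τ_b ≤ t) = 2 · P(B_t ≥ b). Since B_t ~ N(0, t), P(B_t ≥ 5) = 1 − Φ(5/√t) = 1 − Φ(5/√12.19) = 1 − Φ(1.4321) ≈ 0.07606. Doubling: P(τ_{5} ≤ 12.19) ≈ 2 · 0.07606 = 0.15212 ≈ 0.1521.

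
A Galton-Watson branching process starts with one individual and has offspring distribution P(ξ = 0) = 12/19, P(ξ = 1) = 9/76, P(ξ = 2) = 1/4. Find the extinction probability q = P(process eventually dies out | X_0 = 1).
q = 1

Mean offspring μ = 0·12/19 + 1·9/76 + 2·1/4 = 47/76 ≤ 1. For μ ≤ 1 with offspring not concentrated at 1, the Galton-Watson process goes extinct almost surely, so q = 1.
(Algebraic check: The pgf is f(s) = 12/19 + 9/76·s + 1/4·s². The extinction probability q is the smallest fixed point of f in [0, 1]. Setting s = f(s):
  1/4·s² + (9/76 − 1)·s + 12/19 = 0
  1/4·s² − (12/19 + 1/4)·s + 12/19 = 0
which factors as (s − 1)·(1/4·s − 12/19) = 0, giving roots s = 1 and s = (12/19)/(1/4) = 48/19. Since 48/19 ≥ 1, the smallest root in [0, 1] is s = 1.)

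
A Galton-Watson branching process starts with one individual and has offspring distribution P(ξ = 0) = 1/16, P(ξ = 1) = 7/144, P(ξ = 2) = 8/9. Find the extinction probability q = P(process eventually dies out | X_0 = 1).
q = 9/128

The pgf is f(s) = 1/16 + 7/144·s + 8/9·s². The extinction probability q is the smallest fixed point of f in [0, 1]. Setting s = f(s):
  8/9·s² + (7/144 − 1)·s + 1/16 = 0
  8/9·s² − (1/16 + 8/9)·s + 1/16 = 0
which factors as (s − 1)·(8/9·s − 1/16) = 0, giving roots s = 1 and s = (1/16)/(8/9) = 9/128.
Mean offspring μ = 7/144 + 2·8/9 = 263/144 > 1 (supercritical), so q < 1. The extinction probability is the smaller root: q = (1/16)/(8/9) = 9/128.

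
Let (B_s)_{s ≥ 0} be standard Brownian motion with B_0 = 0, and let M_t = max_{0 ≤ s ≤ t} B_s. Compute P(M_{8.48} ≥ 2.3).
P(M_{8.48} ≥ 2.3) = 2·P(B_{8.48} ≥ 2.3) = 2(1 − Φ(2.3/√8.48)) ≈ 0.4296

By the reflection principle for Brownian motion, P(M_t ≥ a) = 2 · P(B_t ≥ a) for a ≥ 0. Since B_t ~ N(0, t), P(B_t ≥ 2.3) = 1 − Φ(2.3/√t) = 1 − Φ(2.3/√8.48) = 1 − Φ(0.7898). So
  P(M_{8.48} ≥ 2.3) = 2(1 − Φ(0.7898)) ≈ 0.4296.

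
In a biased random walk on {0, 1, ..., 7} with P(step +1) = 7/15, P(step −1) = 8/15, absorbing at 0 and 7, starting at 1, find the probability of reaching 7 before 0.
P(hit 7 before 0) = (1 − (8/7)^1) / (1 − (8/7)^7) = 117649/1273609

Let u_k denote P(reach 7 before 0 | start at k). Boundary: u_0 = 0, u_7 = 1. Recurrence: u_k = 7/15·u_{k+1} + 8/15·u_{k-1} for 1 ≤ k ≤ 6. Try u_k = A + B·r^k with r = q/p = (8/15)/(7/15) = 8/7. Substitution satisfies the recurrence; boundary conditions give:
  u_k = (1 − r^k) / (1 − r^N) = (1 − (8/7)^1) / (1 − (8/7)^7) = 117649/1273609.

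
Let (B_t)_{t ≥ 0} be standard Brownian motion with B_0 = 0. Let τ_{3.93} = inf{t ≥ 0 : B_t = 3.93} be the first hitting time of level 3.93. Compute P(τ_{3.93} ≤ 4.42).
P(τ_{3.93} ≤ 4.42) = 2(1 − Φ(3.93/√4.42)) = 2(1 − Φ(1.8693)) ≈ 0.0616

By the reflection principle for standard BM, P(τ_b ≤ t) = 2 · P(B_t ≥ b). Since B_t ~ N(0, t), P(B_t ≥ 3.93) = 1 − Φ(3.93/√t) = 1 − Φ(3.93/√4.42) = 1 − Φ(1.8693) ≈ 0.03079. Doubling: P(τ_{3.93} ≤ 4.42) ≈ 2 · 0.03079 = 0.06158 ≈ 0.0616.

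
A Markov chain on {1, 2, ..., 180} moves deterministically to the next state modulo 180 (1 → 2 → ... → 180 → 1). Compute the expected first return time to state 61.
E[T_61 | X_0 = 61] = 180

The chain cycles deterministically, so starting at state 61 it returns in exactly 180 steps. Equivalently, the stationary distribution is uniform π_j = 1/180 for every state j, so by Kac's formula E[T_61] = 1/π_61 = 180.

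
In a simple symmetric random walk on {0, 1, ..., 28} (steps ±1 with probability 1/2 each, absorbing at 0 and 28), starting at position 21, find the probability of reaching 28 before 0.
P(hit 28 before 0) = 21/28 = 3/4

Let u_k = P(hit 28 before 0 | start at k). Then u_0 = 0, u_28 = 1, and u_k = u_{k-1}/2 + u_{k+1}/2 for 1 ≤ k ≤ 27. This harmonic recurrence is solved by u_k = k/28, giving u_21 = 21/28 = 3/4.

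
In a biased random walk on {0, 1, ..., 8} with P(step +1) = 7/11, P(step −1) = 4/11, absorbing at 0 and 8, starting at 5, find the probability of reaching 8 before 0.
P(hit 8 before 0) = (1 − (4/7)^5) / (1 − (4/7)^8) = 1804523/1899755

Let u_k denote P(reach 8 before 0 | start at k). Boundary: u_0 = 0, u_8 = 1. Recurrence: u_k = 7/11·u_{k+1} + 4/11·u_{k-1} for 1 ≤ k ≤ 7. Try u_k = A + B·r^k with r = q/p = (4/11)/(7/11) = 4/7. Substitution satisfies the recurrence; boundary conditions give:
  u_k = (1 − r^k) / (1 − r^N) = (1 − (4/7)^5) / (1 − (4/7)^8) = 1804523/1899755.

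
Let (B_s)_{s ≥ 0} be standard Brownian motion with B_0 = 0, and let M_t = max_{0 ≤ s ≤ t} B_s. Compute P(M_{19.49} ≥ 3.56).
P(M_{19.49} ≥ 3.56) = 2·P(B_{19.49} ≥ 3.56) = 2(1 − Φ(3.56/√19.49)) ≈ 0.4200

By the reflection principle for Brownian motion, P(M_t ≥ a) = 2 · P(B_t ≥ a) for a ≥ 0. Since B_t ~ N(0, t), P(B_t ≥ 3.56) = 1 − Φ(3.56/√t) = 1 − Φ(3.56/√19.49) = 1 − Φ(0.8064). So
  P(M_{19.49} ≥ 3.56) = 2(1 − Φ(0.8064)) ≈ 0.4200.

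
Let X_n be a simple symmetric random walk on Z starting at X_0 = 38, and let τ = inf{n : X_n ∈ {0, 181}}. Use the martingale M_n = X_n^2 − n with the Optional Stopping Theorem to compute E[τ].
E[τ] = 5434

M_n = X_n^2 − n is a martingale (since E[X_{n+1}^2 | F_n] = X_n^2 + 1). By OST (τ has finite mean in a bounded region), E[M_τ] = E[M_0] = X_0^2 − 0 = 38^2 = 1444. Also E[M_τ] = E[X_τ^2] − E[τ]. The walk exits at 0 or 181, with P(hit 181 first) = 38/181, so E[X_τ^2] = 181^2 · 38/181 + 0 = 6878. Thus E[τ] = E[X_τ^2] − E[M_τ] = 6878 − 1444 = 5434 = 38(181 − 38) = 5434.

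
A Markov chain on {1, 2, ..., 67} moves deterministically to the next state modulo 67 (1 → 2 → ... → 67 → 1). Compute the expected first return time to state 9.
E[T_9 | X_0 = 9] = 67

The chain cycles deterministically, so starting at state 9 it returns in exactly 67 steps. Equivalently, the stationary distribution is uniform π_j = 1/67 for every state j, so by Kac's formula E[T_9] = 1/π_9 = 67.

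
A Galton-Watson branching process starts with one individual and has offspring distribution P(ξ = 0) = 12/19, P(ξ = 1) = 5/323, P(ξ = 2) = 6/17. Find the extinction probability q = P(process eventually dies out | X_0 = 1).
q = 1

Mean offspring μ = 0·12/19 + 1·5/323 + 2·6/17 = 233/323 ≤ 1. For μ ≤ 1 with offspring not concentrated at 1, the Galton-Watson process goes extinct almost surely, so q = 1.
(Algebraic check: The pgf is f(s) = 12/19 + 5/323·s + 6/17·s². The extinction probability q is the smallest fixed point of f in [0, 1]. Setting s = f(s):
  6/17·s² + (5/323 − 1)·s + 12/19 = 0
  6/17·s² − (12/19 + 6/17)·s + 12/19 = 0
which factors as (s − 1)·(6/17·s − 12/19) = 0, giving roots s = 1 and s = (12/19)/(6/17) = 34/19. Since 34/19 ≥ 1, the smallest root in [0, 1] is s = 1.)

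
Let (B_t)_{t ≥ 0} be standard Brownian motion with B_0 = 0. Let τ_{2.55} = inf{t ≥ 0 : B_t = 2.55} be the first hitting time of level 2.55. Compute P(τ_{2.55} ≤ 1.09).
P(τ_{2.55} ≤ 1.09) = 2(1 − Φ(2.55/√1.09)) = 2(1 − Φ(2.4425)) ≈ 0.0146

By the reflection principle for standard BM, P(τ_b ≤ t) = 2 · P(B_t ≥ b). Since B_t ~ N(0, t), P(B_t ≥ 2.55) = 1 − Φ(2.55/√t) = 1 − Φ(2.55/√1.09) = 1 − Φ(2.4425) ≈ 0.00729. Doubling: P(τ_{2.55} ≤ 1.09) ≈ 2 · 0.00729 = 0.01458 ≈ 0.0146.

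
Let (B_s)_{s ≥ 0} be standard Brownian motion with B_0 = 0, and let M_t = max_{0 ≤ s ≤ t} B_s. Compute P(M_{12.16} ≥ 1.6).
P(M_{12.16} ≥ 1.6) = 2·P(B_{12.16} ≥ 1.6) = 2(1 − Φ(1.6/√12.16)) ≈ 0.6464

By the reflection principle for Brownian motion, P(M_t ≥ a) = 2 · P(B_t ≥ a) for a ≥ 0. Since B_t ~ N(0, t), P(B_t ≥ 1.6) = 1 − Φ(1.6/√t) = 1 − Φ(1.6/√12.16) = 1 − Φ(0.4588). So
  P(M_{12.16} ≥ 1.6) = 2(1 − Φ(0.4588)) ≈ 0.6464.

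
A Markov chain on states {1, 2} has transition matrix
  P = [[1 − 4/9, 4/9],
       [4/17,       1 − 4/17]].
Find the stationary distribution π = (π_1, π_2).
π_1 = 9/26, π_2 = 17/26

Solve πP = π with π_1 + π_2 = 1. From πP = π: π_1 · (1 − 4/9) + π_2 · 4/17 = π_1 ⇒ π_2 · 4/17 = π_1 · 4/9 ⇒ π_2/π_1 = (4/9)/(4/17) = 17/9. Together with π_1 + π_2 = 1:
  π_1 = (4/17)/(4/9 + 4/17) = (4/17)/(104/153) = 9/26,
  π_2 = (4/9)/(4/9 + 4/17) = (4/9)/(104/153) = 17/26.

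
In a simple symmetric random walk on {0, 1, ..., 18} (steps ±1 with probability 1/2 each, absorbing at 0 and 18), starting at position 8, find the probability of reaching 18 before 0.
P(hit 18 before 0) = 8/18 = 4/9

Let u_k = P(hit 18 before 0 | start at k). Then u_0 = 0, u_18 = 1, and u_k = u_{k-1}/2 + u_{k+1}/2 for 1 ≤ k ≤ 17. This harmonic recurrence is solved by u_k = k/18, giving u_8 = 8/18 = 4/9.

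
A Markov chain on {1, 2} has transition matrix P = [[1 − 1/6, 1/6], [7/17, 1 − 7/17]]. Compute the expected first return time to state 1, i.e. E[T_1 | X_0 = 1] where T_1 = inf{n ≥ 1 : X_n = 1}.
E[T_1 | X_0 = 1] = 1/π_1 = 59/42

For an irreducible recurrent Markov chain with stationary distribution π, E[T_i | X_0 = i] = 1/π_i (Kac's formula). Here π_1 = (7/17)/(1/6 + 7/17) = (7/17)/(59/102) = 42/59, so E[T_1 | X_0 = 1] = 1/π_1 = (1/6 + 7/17)/(7/17) = (59/102)/(7/17) = 59/42.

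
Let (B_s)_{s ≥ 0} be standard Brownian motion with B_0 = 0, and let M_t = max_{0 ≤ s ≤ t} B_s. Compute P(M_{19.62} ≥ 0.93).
P(M_{19.62} ≥ 0.93) = 2·P(B_{19.62} ≥ 0.93) = 2(1 − Φ(0.93/√19.62)) ≈ 0.8337

By the reflection principle for Brownian motion, P(M_t ≥ a) = 2 · P(B_t ≥ a) for a ≥ 0. Since B_t ~ N(0, t), P(B_t ≥ 0.93) = 1 − Φ(0.93/√t) = 1 − Φ(0.93/√19.62) = 1 − Φ(0.2100). So
  P(M_{19.62} ≥ 0.93) = 2(1 − Φ(0.2100)) ≈ 0.8337.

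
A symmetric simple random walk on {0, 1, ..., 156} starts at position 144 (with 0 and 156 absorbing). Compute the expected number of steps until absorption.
E[τ | X_0 = 144] = 1728

Let v_k = E[τ | X_0 = k]. Boundary: v_0 = v_156 = 0. Recurrence: v_k = 1 + (v_{k-1} + v_{k+1})/2 for 1 ≤ k ≤ 155. The particular solution to v_k − (v_{k-1} + v_{k+1})/2 = 1 is v_k = −k^2. Adding homogeneous solution A + B k and matching boundaries gives v_k = k (156 − k). Substituting k = 144: v_144 = 144 · 12 = 1728.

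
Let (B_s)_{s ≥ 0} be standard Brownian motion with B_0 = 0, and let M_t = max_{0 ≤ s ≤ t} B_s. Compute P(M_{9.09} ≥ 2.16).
P(M_{9.09} ≥ 2.16) = 2·P(B_{9.09} ≥ 2.16) = 2(1 − Φ(2.16/√9.09)) ≈ 0.4737

By the reflection principle for Brownian motion, P(M_t ≥ a) = 2 · P(B_t ≥ a) for a ≥ 0. Since B_t ~ N(0, t), P(B_t ≥ 2.16) = 1 − Φ(2.16/√t) = 1 − Φ(2.16/√9.09) = 1 − Φ(0.7164). So
  P(M_{9.09} ≥ 2.16) = 2(1 − Φ(0.7164)) ≈ 0.4737.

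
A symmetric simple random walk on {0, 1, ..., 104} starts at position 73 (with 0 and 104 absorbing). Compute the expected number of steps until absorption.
E[τ | X_0 = 73] = 2263

Let v_k = E[τ | X_0 = k]. Boundary: v_0 = v_104 = 0. Recurrence: v_k = 1 + (v_{k-1} + v_{k+1})/2 for 1 ≤ k ≤ 103. The particular solution to v_k − (v_{k-1} + v_{k+1})/2 = 1 is v_k = −k^2. Adding homogeneous solution A + B k and matching boundaries gives v_k = k (104 − k). Substituting k = 73: v_73 = 73 · 31 = 2263.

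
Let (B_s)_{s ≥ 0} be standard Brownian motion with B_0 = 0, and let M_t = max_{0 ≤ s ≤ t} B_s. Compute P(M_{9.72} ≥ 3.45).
P(M_{9.72} ≥ 3.45) = 2·P(B_{9.72} ≥ 3.45) = 2(1 − Φ(3.45/√9.72)) ≈ 0.2685

By the reflection principle for Brownian motion, P(M_t ≥ a) = 2 · P(B_t ≥ a) for a ≥ 0. Since B_t ~ N(0, t), P(B_t ≥ 3.45) = 1 − Φ(3.45/√t) = 1 − Φ(3.45/√9.72) = 1 − Φ(1.1066). So
  P(M_{9.72} ≥ 3.45) = 2(1 − Φ(1.1066)) ≈ 0.2685.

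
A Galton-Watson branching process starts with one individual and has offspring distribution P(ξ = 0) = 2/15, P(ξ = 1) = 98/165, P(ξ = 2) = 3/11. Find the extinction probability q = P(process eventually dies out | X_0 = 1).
q = 22/45

The pgf is f(s) = 2/15 + 98/165·s + 3/11·s². The extinction probability q is the smallest fixed point of f in [0, 1]. Setting s = f(s):
  3/11·s² + (98/165 − 1)·s + 2/15 = 0
  3/11·s² − (2/15 + 3/11)·s + 2/15 = 0
which factors as (s − 1)·(3/11·s − 2/15) = 0, giving roots s = 1 and s = (2/15)/(3/11) = 22/45.
Mean offspring μ = 98/165 + 2·3/11 = 188/165 > 1 (supercritical), so q < 1. The extinction probability is the smaller root: q = (2/15)/(3/11) = 22/45.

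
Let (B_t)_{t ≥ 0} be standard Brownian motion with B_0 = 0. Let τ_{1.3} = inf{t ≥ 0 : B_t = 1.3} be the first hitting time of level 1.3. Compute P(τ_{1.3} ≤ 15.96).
P(τ_{1.3} ≤ 15.96) = 2(1 − Φ(1.3/√15.96)) = 2(1 − Φ(0.3254)) ≈ 0.7449

By the reflection principle for standard BM, P(τ_b ≤ t) = 2 · P(B_t ≥ b). Since B_t ~ N(0, t), P(B_t ≥ 1.3) = 1 − Φ(1.3/√t) = 1 − Φ(1.3/√15.96) = 1 − Φ(0.3254) ≈ 0.37244. Doubling: P(τ_{1.3} ≤ 15.96) ≈ 2 · 0.37244 = 0.74488 ≈ 0.7449.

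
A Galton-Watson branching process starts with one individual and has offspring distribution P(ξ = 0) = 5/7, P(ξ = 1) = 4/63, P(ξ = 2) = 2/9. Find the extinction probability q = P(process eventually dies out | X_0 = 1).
q = 1

Mean offspring μ = 0·5/7 + 1·4/63 + 2·2/9 = 32/63 ≤ 1. For μ ≤ 1 with offspring not concentrated at 1, the Galton-Watson process goes extinct almost surely, so q = 1.
(Algebraic check: The pgf is f(s) = 5/7 + 4/63·s + 2/9·s². The extinction probability q is the smallest fixed point of f in [0, 1]. Setting s = f(s):
  2/9·s² + (4/63 − 1)·s + 5/7 = 0
  2/9·s² − (5/7 + 2/9)·s + 5/7 = 0
which factors as (s − 1)·(2/9·s − 5/7) = 0, giving roots s = 1 and s = (5/7)/(2/9) = 45/14. Since 45/14 ≥ 1, the smallest root in [0, 1] is s = 1.)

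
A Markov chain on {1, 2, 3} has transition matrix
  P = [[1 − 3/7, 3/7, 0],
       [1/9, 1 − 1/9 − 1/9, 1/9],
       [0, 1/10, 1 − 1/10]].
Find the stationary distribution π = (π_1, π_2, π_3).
π = (7/64, 27/64, 15/32)

This is a birth-death chain on three states, which satisfies detailed balance: π_1 · P_{12} = π_2 · P_{21} and π_2 · P_{23} = π_3 · P_{32}.
From π_1 · 3/7 = π_2 · 1/9: π_2/π_1 = (3/7)/(1/9) = 27/7.
From π_2 · 1/9 = π_3 · 1/10: π_3/π_2 = (1/9)/(1/10) = 10/9.
Take π_1 proportional to 1; then unnormalized π = (1, 27/7, 30/7). Normalize by dividing by the sum 64/7:
  π = (7/64, 27/64, 15/32).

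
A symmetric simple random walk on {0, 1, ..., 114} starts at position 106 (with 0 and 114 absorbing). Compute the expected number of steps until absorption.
E[τ | X_0 = 106] = 848

Let v_k = E[τ | X_0 = k]. Boundary: v_0 = v_114 = 0. Recurrence: v_k = 1 + (v_{k-1} + v_{k+1})/2 for 1 ≤ k ≤ 113. The particular solution to v_k − (v_{k-1} + v_{k+1})/2 = 1 is v_k = −k^2. Adding homogeneous solution A + B k and matching boundaries gives v_k = k (114 − k). Substituting k = 106: v_106 = 106 · 8 = 848.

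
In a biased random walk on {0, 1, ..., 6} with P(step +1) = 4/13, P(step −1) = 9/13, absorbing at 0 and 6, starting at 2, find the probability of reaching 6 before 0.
P(hit 6 before 0) = (1 − (9/4)^2) / (1 − (9/4)^6) = 256/8113

Let u_k denote P(reach 6 before 0 | start at k). Boundary: u_0 = 0, u_6 = 1. Recurrence: u_k = 4/13·u_{k+1} + 9/13·u_{k-1} for 1 ≤ k ≤ 5. Try u_k = A + B·r^k with r = q/p = (9/13)/(4/13) = 9/4. Substitution satisfies the recurrence; boundary conditions give:
  u_k = (1 − r^k) / (1 − r^N) = (1 − (9/4)^2) / (1 − (9/4)^6) = 256/8113.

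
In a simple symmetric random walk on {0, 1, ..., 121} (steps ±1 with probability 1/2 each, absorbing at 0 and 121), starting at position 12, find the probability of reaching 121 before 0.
P(hit 121 before 0) = 12/121

Let u_k = P(hit 121 before 0 | start at k). Then u_0 = 0, u_121 = 1, and u_k = u_{k-1}/2 + u_{k+1}/2 for 1 ≤ k ≤ 120. This harmonic recurrence is solved by u_k = k/121, giving u_12 = 12/121.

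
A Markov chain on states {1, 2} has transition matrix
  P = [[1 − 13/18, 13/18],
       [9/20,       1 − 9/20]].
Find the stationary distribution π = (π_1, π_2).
π_1 = 81/211, π_2 = 130/211

Solve πP = π with π_1 + π_2 = 1. From πP = π: π_1 · (1 − 13/18) + π_2 · 9/20 = π_1 ⇒ π_2 · 9/20 = π_1 · 13/18 ⇒ π_2/π_1 = (13/18)/(9/20) = 130/81. Together with π_1 + π_2 = 1:
  π_1 = (9/20)/(13/18 + 9/20) = (9/20)/(211/180) = 81/211,
  π_2 = (13/18)/(13/18 + 9/20) = (13/18)/(211/180) = 130/211.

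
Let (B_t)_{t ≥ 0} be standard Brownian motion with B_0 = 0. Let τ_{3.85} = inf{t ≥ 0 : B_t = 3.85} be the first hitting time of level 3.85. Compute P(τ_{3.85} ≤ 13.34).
P(τ_{3.85} ≤ 13.34) = 2(1 − Φ(3.85/√13.34)) = 2(1 − Φ(1.0541)) ≈ 0.2918

By the reflection principle for standard BM, P(τ_b ≤ t) = 2 · P(B_t ≥ b). Since B_t ~ N(0, t), P(B_t ≥ 3.85) = 1 − Φ(3.85/√t) = 1 − Φ(3.85/√13.34) = 1 − Φ(1.0541) ≈ 0.14592. Doubling: P(τ_{3.85} ≤ 13.34) ≈ 2 · 0.14592 = 0.29184 ≈ 0.2918.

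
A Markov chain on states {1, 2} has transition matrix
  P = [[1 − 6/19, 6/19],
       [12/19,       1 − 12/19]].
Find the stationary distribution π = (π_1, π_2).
π_1 = 2/3, π_2 = 1/3

Solve πP = π with π_1 + π_2 = 1. From πP = π: π_1 · (1 − 6/19) + π_2 · 12/19 = π_1 ⇒ π_2 · 12/19 = π_1 · 6/19 ⇒ π_2/π_1 = (6/19)/(12/19) = 1/2. Together with π_1 + π_2 = 1:
  π_1 = (12/19)/(6/19 + 12/19) = (12/19)/(18/19) = 2/3,
  π_2 = (6/19)/(6/19 + 12/19) = (6/19)/(18/19) = 1/3.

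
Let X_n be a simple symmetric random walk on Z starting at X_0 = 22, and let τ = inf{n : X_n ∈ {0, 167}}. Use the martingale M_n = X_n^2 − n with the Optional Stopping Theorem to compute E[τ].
E[τ] = 3190

M_n = X_n^2 − n is a martingale (since E[X_{n+1}^2 | F_n] = X_n^2 + 1). By OST (τ has finite mean in a bounded region), E[M_τ] = E[M_0] = X_0^2 − 0 = 22^2 = 484. Also E[M_τ] = E[X_τ^2] − E[τ]. The walk exits at 0 or 167, with P(hit 167 first) = 22/167, so E[X_τ^2] = 167^2 · 22/167 + 0 = 3674. Thus E[τ] = E[X_τ^2] − E[M_τ] = 3674 − 484 = 3190 = 22(167 − 22) = 3190.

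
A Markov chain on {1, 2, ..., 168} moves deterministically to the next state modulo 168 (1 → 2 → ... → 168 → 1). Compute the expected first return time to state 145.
E[T_145 | X_0 = 145] = 168

The chain cycles deterministically, so starting at state 145 it returns in exactly 168 steps. Equivalently, the stationary distribution is uniform π_j = 1/168 for every state j, so by Kac's formula E[T_145] = 1/π_145 = 168.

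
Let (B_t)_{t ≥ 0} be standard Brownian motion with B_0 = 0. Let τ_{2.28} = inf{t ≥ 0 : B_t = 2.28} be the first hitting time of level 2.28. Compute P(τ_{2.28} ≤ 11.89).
P(τ_{2.28} ≤ 11.89) = 2(1 − Φ(2.28/√11.89)) = 2(1 − Φ(0.6612)) ≈ 0.5085

By the reflection principle for standard BM, P(τ_b ≤ t) = 2 · P(B_t ≥ b). Since B_t ~ N(0, t), P(B_t ≥ 2.28) = 1 − Φ(2.28/√t) = 1 − Φ(2.28/√11.89) = 1 − Φ(0.6612) ≈ 0.25424. Doubling: P(τ_{2.28} ≤ 11.89) ≈ 2 · 0.25424 = 0.50848 ≈ 0.5085.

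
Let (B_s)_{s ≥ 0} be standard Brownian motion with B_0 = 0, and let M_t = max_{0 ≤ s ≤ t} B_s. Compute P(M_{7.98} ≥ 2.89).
P(M_{7.98} ≥ 2.89) = 2·P(B_{7.98} ≥ 2.89) = 2(1 − Φ(2.89/√7.98)) ≈ 0.3063

By the reflection principle for Brownian motion, P(M_t ≥ a) = 2 · P(B_t ≥ a) for a ≥ 0. Since B_t ~ N(0, t), P(B_t ≥ 2.89) = 1 − Φ(2.89/√t) = 1 − Φ(2.89/√7.98) = 1 − Φ(1.0230). So
  P(M_{7.98} ≥ 2.89) = 2(1 − Φ(1.0230)) ≈ 0.3063.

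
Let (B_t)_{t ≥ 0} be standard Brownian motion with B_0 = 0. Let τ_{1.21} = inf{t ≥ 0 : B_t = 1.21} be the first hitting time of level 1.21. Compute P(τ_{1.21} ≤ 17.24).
P(τ_{1.21} ≤ 17.24) = 2(1 − Φ(1.21/√17.24)) = 2(1 − Φ(0.2914)) ≈ 0.7707

By the reflection principle for standard BM, P(τ_b ≤ t) = 2 · P(B_t ≥ b). Since B_t ~ N(0, t), P(B_t ≥ 1.21) = 1 − Φ(1.21/√t) = 1 − Φ(1.21/√17.24) = 1 − Φ(0.2914) ≈ 0.38537. Doubling: P(τ_{1.21} ≤ 17.24) ≈ 2 · 0.38537 = 0.77074 ≈ 0.7707.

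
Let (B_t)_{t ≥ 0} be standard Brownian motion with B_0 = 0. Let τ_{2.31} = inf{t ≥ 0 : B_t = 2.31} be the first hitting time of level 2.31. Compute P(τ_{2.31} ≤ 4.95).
P(τ_{2.31} ≤ 4.95) = 2(1 − Φ(2.31/√4.95)) = 2(1 − Φ(1.0383)) ≈ 0.2991

By the reflection principle for standard BM, P(τ_b ≤ t) = 2 · P(B_t ≥ b). Since B_t ~ N(0, t), P(B_t ≥ 2.31) = 1 − Φ(2.31/√t) = 1 − Φ(2.31/√4.95) = 1 − Φ(1.0383) ≈ 0.14957. Doubling: P(τ_{2.31} ≤ 4.95) ≈ 2 · 0.14957 = 0.29914 ≈ 0.2991.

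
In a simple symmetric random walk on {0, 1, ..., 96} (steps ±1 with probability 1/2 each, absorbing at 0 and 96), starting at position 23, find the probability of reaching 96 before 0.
P(hit 96 before 0) = 23/96

Let u_k = P(hit 96 before 0 | start at k). Then u_0 = 0, u_96 = 1, and u_k = u_{k-1}/2 + u_{k+1}/2 for 1 ≤ k ≤ 95. This harmonic recurrence is solved by u_k = k/96, giving u_23 = 23/96.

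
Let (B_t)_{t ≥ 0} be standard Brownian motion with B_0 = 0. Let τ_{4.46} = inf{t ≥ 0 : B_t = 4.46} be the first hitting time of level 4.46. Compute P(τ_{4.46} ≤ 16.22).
P(τ_{4.46} ≤ 16.22) = 2(1 − Φ(4.46/√16.22)) = 2(1 − Φ(1.1074)) ≈ 0.2681

By the reflection principle for standard BM, P(τ_b ≤ t) = 2 · P(B_t ≥ b). Since B_t ~ N(0, t), P(B_t ≥ 4.46) = 1 − Φ(4.46/√t) = 1 − Φ(4.46/√16.22) = 1 − Φ(1.1074) ≈ 0.13406. Doubling: P(τ_{4.46} ≤ 16.22) ≈ 2 · 0.13406 = 0.26812 ≈ 0.2681.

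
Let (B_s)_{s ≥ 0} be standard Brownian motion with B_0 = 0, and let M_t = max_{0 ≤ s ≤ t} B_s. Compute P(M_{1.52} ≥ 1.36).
P(M_{1.52} ≥ 1.36) = 2·P(B_{1.52} ≥ 1.36) = 2(1 − Φ(1.36/√1.52)) ≈ 0.2700

By the reflection principle for Brownian motion, P(M_t ≥ a) = 2 · P(B_t ≥ a) for a ≥ 0. Since B_t ~ N(0, t), P(B_t ≥ 1.36) = 1 − Φ(1.36/√t) = 1 − Φ(1.36/√1.52) = 1 − Φ(1.1031). So
  P(M_{1.52} ≥ 1.36) = 2(1 − Φ(1.1031)) ≈ 0.2700.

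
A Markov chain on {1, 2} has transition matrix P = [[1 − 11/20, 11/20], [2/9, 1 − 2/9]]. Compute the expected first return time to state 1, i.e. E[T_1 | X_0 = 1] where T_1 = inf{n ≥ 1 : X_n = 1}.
E[T_1 | X_0 = 1] = 1/π_1 = 139/40

For an irreducible recurrent Markov chain with stationary distribution π, E[T_i | X_0 = i] = 1/π_i (Kac's formula). Here π_1 = (2/9)/(11/20 + 2/9) = (2/9)/(139/180) = 40/139, so E[T_1 | X_0 = 1] = 1/π_1 = (11/20 + 2/9)/(2/9) = (139/180)/(2/9) = 139/40.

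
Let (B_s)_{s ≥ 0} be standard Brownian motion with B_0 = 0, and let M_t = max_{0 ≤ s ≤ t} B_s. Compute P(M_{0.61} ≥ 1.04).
P(M_{0.61} ≥ 1.04) = 2·P(B_{0.61} ≥ 1.04) = 2(1 − Φ(1.04/√0.61)) ≈ 0.1830

By the reflection principle for Brownian motion, P(M_t ≥ a) = 2 · P(B_t ≥ a) for a ≥ 0. Since B_t ~ N(0, t), P(B_t ≥ 1.04) = 1 − Φ(1.04/√t) = 1 − Φ(1.04/√0.61) = 1 − Φ(1.3316). So
  P(M_{0.61} ≥ 1.04) = 2(1 − Φ(1.3316)) ≈ 0.1830.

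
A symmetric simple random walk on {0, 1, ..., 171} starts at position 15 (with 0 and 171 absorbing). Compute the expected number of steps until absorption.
E[τ | X_0 = 15] = 2340

Let v_k = E[τ | X_0 = k]. Boundary: v_0 = v_171 = 0. Recurrence: v_k = 1 + (v_{k-1} + v_{k+1})/2 for 1 ≤ k ≤ 170. The particular solution to v_k − (v_{k-1} + v_{k+1})/2 = 1 is v_k = −k^2. Adding homogeneous solution A + B k and matching boundaries gives v_k = k (171 − k). Substituting k = 15: v_15 = 15 · 156 = 2340.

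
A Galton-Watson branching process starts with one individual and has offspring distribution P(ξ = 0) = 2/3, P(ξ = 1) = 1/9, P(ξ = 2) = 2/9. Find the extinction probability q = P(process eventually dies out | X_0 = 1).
q = 1

Mean offspring μ = 0·2/3 + 1·1/9 + 2·2/9 = 5/9 ≤ 1. For μ ≤ 1 with offspring not concentrated at 1, the Galton-Watson process goes extinct almost surely, so q = 1.
(Algebraic check: The pgf is f(s) = 2/3 + 1/9·s + 2/9·s². The extinction probability q is the smallest fixed point of f in [0, 1]. Setting s = f(s):
  2/9·s² + (1/9 − 1)·s + 2/3 = 0
  2/9·s² − (2/3 + 2/9)·s + 2/3 = 0
which factors as (s − 1)·(2/9·s − 2/3) = 0, giving roots s = 1 and s = (2/3)/(2/9) = 3. Since 3 ≥ 1, the smallest root in [0, 1] is s = 1.)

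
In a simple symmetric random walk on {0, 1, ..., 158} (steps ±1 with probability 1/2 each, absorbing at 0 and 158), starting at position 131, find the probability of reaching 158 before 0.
P(hit 158 before 0) = 131/158

Let u_k = P(hit 158 before 0 | start at k). Then u_0 = 0, u_158 = 1, and u_k = u_{k-1}/2 + u_{k+1}/2 for 1 ≤ k ≤ 157. This harmonic recurrence is solved by u_k = k/158, giving u_131 = 131/158.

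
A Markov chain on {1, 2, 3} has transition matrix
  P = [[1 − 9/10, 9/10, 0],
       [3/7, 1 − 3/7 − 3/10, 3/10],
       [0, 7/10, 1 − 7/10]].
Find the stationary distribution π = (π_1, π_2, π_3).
π = (1/4, 21/40, 9/40)

This is a birth-death chain on three states, which satisfies detailed balance: π_1 · P_{12} = π_2 · P_{21} and π_2 · P_{23} = π_3 · P_{32}.
From π_1 · 9/10 = π_2 · 3/7: π_2/π_1 = (9/10)/(3/7) = 21/10.
From π_2 · 3/10 = π_3 · 7/10: π_3/π_2 = (3/10)/(7/10) = 3/7.
Take π_1 proportional to 1; then unnormalized π = (1, 21/10, 9/10). Normalize by dividing by the sum 4:
  π = (1/4, 21/40, 9/40).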